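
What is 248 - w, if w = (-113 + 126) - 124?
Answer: 359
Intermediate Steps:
w = -111 (w = 13 - 124 = -111)
248 - w = 248 - 1*(-111) = 248 + 111 = 359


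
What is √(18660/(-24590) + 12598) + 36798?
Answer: 36798 + 2*√19042874686/2459 ≈ 36910.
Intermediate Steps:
√(18660/(-24590) + 12598) + 36798 = √(18660*(-1/24590) + 12598) + 36798 = √(-1866/2459 + 12598) + 36798 = √(30976616/2459) + 36798 = 2*√19042874686/2459 + 36798 = 36798 + 2*√19042874686/2459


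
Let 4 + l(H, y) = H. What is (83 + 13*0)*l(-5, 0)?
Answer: -747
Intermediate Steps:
l(H, y) = -4 + H
(83 + 13*0)*l(-5, 0) = (83 + 13*0)*(-4 - 5) = (83 + 0)*(-9) = 83*(-9) = -747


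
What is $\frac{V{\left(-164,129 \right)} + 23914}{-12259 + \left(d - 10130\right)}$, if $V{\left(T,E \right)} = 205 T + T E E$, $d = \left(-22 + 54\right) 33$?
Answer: $\frac{2738830}{21333} \approx 128.38$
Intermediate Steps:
$d = 1056$ ($d = 32 \cdot 33 = 1056$)
$V{\left(T,E \right)} = 205 T + T E^{2}$ ($V{\left(T,E \right)} = 205 T + E T E = 205 T + T E^{2}$)
$\frac{V{\left(-164,129 \right)} + 23914}{-12259 + \left(d - 10130\right)} = \frac{- 164 \left(205 + 129^{2}\right) + 23914}{-12259 + \left(1056 - 10130\right)} = \frac{- 164 \left(205 + 16641\right) + 23914}{-12259 - 9074} = \frac{\left(-164\right) 16846 + 23914}{-21333} = \left(-2762744 + 23914\right) \left(- \frac{1}{21333}\right) = \left(-2738830\right) \left(- \frac{1}{21333}\right) = \frac{2738830}{21333}$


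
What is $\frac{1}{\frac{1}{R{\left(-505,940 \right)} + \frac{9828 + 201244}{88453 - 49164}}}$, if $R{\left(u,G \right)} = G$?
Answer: $\frac{37142732}{39289} \approx 945.37$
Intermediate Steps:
$\frac{1}{\frac{1}{R{\left(-505,940 \right)} + \frac{9828 + 201244}{88453 - 49164}}} = \frac{1}{\frac{1}{940 + \frac{9828 + 201244}{88453 - 49164}}} = \frac{1}{\frac{1}{940 + \frac{211072}{39289}}} = \frac{1}{\frac{1}{\frac{37142732}{39289}}} = \frac{1}{\frac{39289}{37142732}} = \frac{37142732}{39289}$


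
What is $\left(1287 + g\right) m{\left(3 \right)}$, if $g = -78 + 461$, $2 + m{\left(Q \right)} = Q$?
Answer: $1670$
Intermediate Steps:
$m{\left(Q \right)} = -2 + Q$
$g = 383$
$\left(1287 + g\right) m{\left(3 \right)} = \left(1287 + 383\right) \left(-2 + 3\right) = 1670 \cdot 1 = 1670$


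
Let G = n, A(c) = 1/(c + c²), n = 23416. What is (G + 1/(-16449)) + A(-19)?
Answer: 43909360745/1875186 ≈ 23416.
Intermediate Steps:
G = 23416
(G + 1/(-16449)) + A(-19) = (23416 + 1/(-16449)) + 1/((-19)*(1 - 19)) = (23416 - 1/16449) - 1/19/(-18) = 385169783/16449 - 1/19*(-1/18) = 385169783/16449 + 1/342 = 43909360745/1875186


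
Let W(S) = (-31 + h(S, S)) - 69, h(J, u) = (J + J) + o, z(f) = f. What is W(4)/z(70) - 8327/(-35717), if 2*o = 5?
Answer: -475233/454580 ≈ -1.0454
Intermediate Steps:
o = 5/2 (o = (1/2)*5 = 5/2 ≈ 2.5000)
h(J, u) = 5/2 + 2*J (h(J, u) = (J + J) + 5/2 = 2*J + 5/2 = 5/2 + 2*J)
W(S) = -195/2 + 2*S (W(S) = (-31 + (5/2 + 2*S)) - 69 = (-57/2 + 2*S) - 69 = -195/2 + 2*S)
W(4)/z(70) - 8327/(-35717) = (-195/2 + 2*4)/70 - 8327/(-35717) = (-195/2 + 8)*(1/70) - 8327*(-1/35717) = -179/2*1/70 + 757/3247 = -179/140 + 757/3247 = -475233/454580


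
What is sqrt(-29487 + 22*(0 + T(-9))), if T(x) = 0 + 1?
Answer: I*sqrt(29465) ≈ 171.65*I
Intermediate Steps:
T(x) = 1
sqrt(-29487 + 22*(0 + T(-9))) = sqrt(-29487 + 22*(0 + 1)) = sqrt(-29487 + 22*1) = sqrt(-29487 + 22) = sqrt(-29465) = I*sqrt(29465)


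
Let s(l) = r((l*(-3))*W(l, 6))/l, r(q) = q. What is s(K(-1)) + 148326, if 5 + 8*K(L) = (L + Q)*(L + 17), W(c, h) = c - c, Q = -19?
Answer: 148326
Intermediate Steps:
W(c, h) = 0
K(L) = -5/8 + (-19 + L)*(17 + L)/8 (K(L) = -5/8 + ((L - 19)*(L + 17))/8 = -5/8 + ((-19 + L)*(17 + L))/8 = -5/8 + (-19 + L)*(17 + L)/8)
s(l) = 0 (s(l) = ((l*(-3))*0)/l = (-3*l*0)/l = 0/l = 0)
s(K(-1)) + 148326 = 0 + 148326 = 148326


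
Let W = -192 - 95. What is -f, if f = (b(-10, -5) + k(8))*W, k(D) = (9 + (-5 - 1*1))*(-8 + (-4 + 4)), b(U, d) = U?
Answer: -9758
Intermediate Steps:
W = -287
k(D) = -24 (k(D) = (9 + (-5 - 1))*(-8 + 0) = (9 - 6)*(-8) = 3*(-8) = -24)
f = 9758 (f = (-10 - 24)*(-287) = -34*(-287) = 9758)
-f = -1*9758 = -9758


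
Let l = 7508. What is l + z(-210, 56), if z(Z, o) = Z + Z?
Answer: 7088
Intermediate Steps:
z(Z, o) = 2*Z
l + z(-210, 56) = 7508 + 2*(-210) = 7508 - 420 = 7088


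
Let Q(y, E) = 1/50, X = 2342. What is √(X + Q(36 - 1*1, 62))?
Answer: √234202/10 ≈ 48.394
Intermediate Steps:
Q(y, E) = 1/50
√(X + Q(36 - 1*1, 62)) = √(2342 + 1/50) = √(117101/50) = √234202/10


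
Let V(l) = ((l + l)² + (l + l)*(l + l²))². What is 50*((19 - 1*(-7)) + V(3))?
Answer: 584500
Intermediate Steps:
V(l) = (4*l² + 2*l*(l + l²))² (V(l) = ((2*l)² + (2*l)*(l + l²))² = (4*l² + 2*l*(l + l²))²)
50*((19 - 1*(-7)) + V(3)) = 50*((19 - 1*(-7)) + 4*3⁴*(3 + 3)²) = 50*((19 + 7) + 4*81*6²) = 50*(26 + 4*81*36) = 50*(26 + 11664) = 50*11690 = 584500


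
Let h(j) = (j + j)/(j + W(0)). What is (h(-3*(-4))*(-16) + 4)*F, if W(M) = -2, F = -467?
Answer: 80324/5 ≈ 16065.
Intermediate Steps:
h(j) = 2*j/(-2 + j) (h(j) = (j + j)/(j - 2) = (2*j)/(-2 + j) = 2*j/(-2 + j))
(h(-3*(-4))*(-16) + 4)*F = ((2*(-3*(-4))/(-2 - 3*(-4)))*(-16) + 4)*(-467) = ((2*12/(-2 + 12))*(-16) + 4)*(-467) = ((2*12/10)*(-16) + 4)*(-467) = ((2*12*(1/10))*(-16) + 4)*(-467) = ((12/5)*(-16) + 4)*(-467) = (-192/5 + 4)*(-467) = -172/5*(-467) = 80324/5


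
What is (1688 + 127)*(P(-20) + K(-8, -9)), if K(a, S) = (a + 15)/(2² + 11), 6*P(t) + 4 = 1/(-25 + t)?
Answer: -6655/18 ≈ -369.72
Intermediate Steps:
P(t) = -⅔ + 1/(6*(-25 + t))
K(a, S) = 1 + a/15 (K(a, S) = (15 + a)/(4 + 11) = (15 + a)/15 = (15 + a)*(1/15) = 1 + a/15)
(1688 + 127)*(P(-20) + K(-8, -9)) = (1688 + 127)*((101 - 4*(-20))/(6*(-25 - 20)) + (1 + (1/15)*(-8))) = 1815*((⅙)*(101 + 80)/(-45) + (1 - 8/15)) = 1815*((⅙)*(-1/45)*181 + 7/15) = 1815*(-181/270 + 7/15) = 1815*(-11/54) = -6655/18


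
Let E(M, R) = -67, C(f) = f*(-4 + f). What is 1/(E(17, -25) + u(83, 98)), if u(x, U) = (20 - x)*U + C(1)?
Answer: -1/6244 ≈ -0.00016015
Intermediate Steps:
u(x, U) = -3 + U*(20 - x) (u(x, U) = (20 - x)*U + 1*(-4 + 1) = U*(20 - x) + 1*(-3) = U*(20 - x) - 3 = -3 + U*(20 - x))
1/(E(17, -25) + u(83, 98)) = 1/(-67 + (-3 + 20*98 - 1*98*83)) = 1/(-67 + (-3 + 1960 - 8134)) = 1/(-67 - 6177) = 1/(-6244) = -1/6244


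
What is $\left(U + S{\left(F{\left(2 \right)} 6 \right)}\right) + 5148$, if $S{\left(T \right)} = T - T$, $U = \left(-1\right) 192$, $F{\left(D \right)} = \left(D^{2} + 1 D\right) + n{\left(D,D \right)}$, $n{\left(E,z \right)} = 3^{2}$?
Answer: $4956$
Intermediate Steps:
$n{\left(E,z \right)} = 9$
$F{\left(D \right)} = 9 + D + D^{2}$ ($F{\left(D \right)} = \left(D^{2} + 1 D\right) + 9 = \left(D^{2} + D\right) + 9 = \left(D + D^{2}\right) + 9 = 9 + D + D^{2}$)
$U = -192$
$S{\left(T \right)} = 0$
$\left(U + S{\left(F{\left(2 \right)} 6 \right)}\right) + 5148 = \left(-192 + 0\right) + 5148 = -192 + 5148 = 4956$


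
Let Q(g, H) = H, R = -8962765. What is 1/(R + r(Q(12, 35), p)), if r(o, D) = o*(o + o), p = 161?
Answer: -1/8960315 ≈ -1.1160e-7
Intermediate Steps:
r(o, D) = 2*o² (r(o, D) = o*(2*o) = 2*o²)
1/(R + r(Q(12, 35), p)) = 1/(-8962765 + 2*35²) = 1/(-8962765 + 2*1225) = 1/(-8962765 + 2450) = 1/(-8960315) = -1/8960315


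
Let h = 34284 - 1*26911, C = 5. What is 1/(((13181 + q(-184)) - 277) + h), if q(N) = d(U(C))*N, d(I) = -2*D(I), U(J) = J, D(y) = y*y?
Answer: 1/29477 ≈ 3.3925e-5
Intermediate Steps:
D(y) = y**2
d(I) = -2*I**2
h = 7373 (h = 34284 - 26911 = 7373)
q(N) = -50*N (q(N) = (-2*5**2)*N = (-2*25)*N = -50*N)
1/(((13181 + q(-184)) - 277) + h) = 1/(((13181 - 50*(-184)) - 277) + 7373) = 1/(((13181 + 9200) - 277) + 7373) = 1/((22381 - 277) + 7373) = 1/(22104 + 7373) = 1/29477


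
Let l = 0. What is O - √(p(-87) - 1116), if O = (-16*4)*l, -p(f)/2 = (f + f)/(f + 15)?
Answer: -5*I*√1614/6 ≈ -33.479*I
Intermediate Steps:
p(f) = -4*f/(15 + f) (p(f) = -2*(f + f)/(f + 15) = -2*2*f/(15 + f) = -4*f/(15 + f))
O = 0 (O = -16*4*0 = -64*0 = 0)
O - √(p(-87) - 1116) = 0 - √(-4*(-87)/(15 - 87) - 1116) = 0 - √(-4*(-87)/(-72) - 1116) = 0 - √(-4*(-87)*(-1/72) - 1116) = 0 - √(-29/6 - 1116) = 0 - √(-6725/6) = 0 - 5*I*√1614/6 = -5*I*√1614/6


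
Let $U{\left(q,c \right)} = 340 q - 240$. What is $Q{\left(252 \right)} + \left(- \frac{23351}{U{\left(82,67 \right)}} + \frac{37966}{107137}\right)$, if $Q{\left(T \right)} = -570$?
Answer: $- \frac{1689374383447}{2961266680} \approx -570.49$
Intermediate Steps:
$U{\left(q,c \right)} = -240 + 340 q$
$Q{\left(252 \right)} + \left(- \frac{23351}{U{\left(82,67 \right)}} + \frac{37966}{107137}\right) = -570 + \left(- \frac{23351}{-240 + 340 \cdot 82} + \frac{37966}{107137}\right) = -570 + \left(- \frac{23351}{-240 + 27880} + 37966 \cdot \frac{1}{107137}\right) = -570 + \left(- \frac{23351}{27640} + \frac{37966}{107137}\right) = -570 - \frac{1452375847}{2961266680} = - \frac{1689374383447}{2961266680}$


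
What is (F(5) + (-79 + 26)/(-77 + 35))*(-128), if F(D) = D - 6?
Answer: -704/21 ≈ -33.524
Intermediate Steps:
F(D) = -6 + D
(F(5) + (-79 + 26)/(-77 + 35))*(-128) = ((-6 + 5) + (-79 + 26)/(-77 + 35))*(-128) = (-1 - 53/(-42))*(-128) = (-1 - 53*(-1/42))*(-128) = (-1 + 53/42)*(-128) = (11/42)*(-128) = -704/21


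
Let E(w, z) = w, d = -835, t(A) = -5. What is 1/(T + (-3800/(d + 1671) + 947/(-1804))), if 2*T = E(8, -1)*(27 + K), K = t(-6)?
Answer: 1804/149605 ≈ 0.012058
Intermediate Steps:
K = -5
T = 88 (T = (8*(27 - 5))/2 = (8*22)/2 = (½)*176 = 88)
1/(T + (-3800/(d + 1671) + 947/(-1804))) = 1/(88 + (-3800/(-835 + 1671) + 947/(-1804))) = 1/(88 + (-3800/836 + 947*(-1/1804))) = 1/(88 + (-3800*1/836 - 947/1804)) = 1/(88 + (-50/11 - 947/1804)) = 1/(88 - 9147/1804) = 1/(149605/1804) = 1804/149605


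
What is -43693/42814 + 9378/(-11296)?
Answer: -223766455/120906736 ≈ -1.8507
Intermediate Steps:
-43693/42814 + 9378/(-11296) = -43693*1/42814 + 9378*(-1/11296) = -43693/42814 - 4689/5648 = -223766455/120906736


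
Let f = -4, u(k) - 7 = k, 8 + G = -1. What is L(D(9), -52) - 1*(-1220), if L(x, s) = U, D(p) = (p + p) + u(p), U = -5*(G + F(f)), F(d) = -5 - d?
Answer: 1270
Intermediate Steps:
G = -9 (G = -8 - 1 = -9)
u(k) = 7 + k
U = 50 (U = -5*(-9 + (-5 - 1*(-4))) = -5*(-9 + (-5 + 4)) = -5*(-9 - 1) = -5*(-10) = 50)
D(p) = 7 + 3*p (D(p) = (p + p) + (7 + p) = 2*p + (7 + p) = 7 + 3*p)
L(x, s) = 50
L(D(9), -52) - 1*(-1220) = 50 - 1*(-1220) = 50 + 1220 = 1270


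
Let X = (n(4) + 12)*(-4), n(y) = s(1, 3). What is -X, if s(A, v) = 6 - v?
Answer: 60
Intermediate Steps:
n(y) = 3 (n(y) = 6 - 1*3 = 6 - 3 = 3)
X = -60 (X = (3 + 12)*(-4) = 15*(-4) = -60)
-X = -1*(-60) = 60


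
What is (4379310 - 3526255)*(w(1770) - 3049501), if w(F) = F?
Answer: -2599882168205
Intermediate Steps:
(4379310 - 3526255)*(w(1770) - 3049501) = (4379310 - 3526255)*(1770 - 3049501) = 853055*(-3047731) = -2599882168205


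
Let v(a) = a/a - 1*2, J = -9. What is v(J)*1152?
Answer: -1152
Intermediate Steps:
v(a) = -1 (v(a) = 1 - 2 = -1)
v(J)*1152 = -1*1152 = -1152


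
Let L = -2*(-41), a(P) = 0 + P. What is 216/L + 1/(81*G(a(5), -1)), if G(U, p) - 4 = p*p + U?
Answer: 87521/33210 ≈ 2.6354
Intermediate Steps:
a(P) = P
G(U, p) = 4 + U + p² (G(U, p) = 4 + (p*p + U) = 4 + (p² + U) = 4 + (U + p²) = 4 + U + p²)
L = 82
216/L + 1/(81*G(a(5), -1)) = 216/82 + 1/(81*(4 + 5 + (-1)²)) = 216*(1/82) + 1/(81*(4 + 5 + 1)) = 108/41 + (1/81)/10 = 108/41 + (1/81)*(⅒) = 108/41 + 1/810 = 87521/33210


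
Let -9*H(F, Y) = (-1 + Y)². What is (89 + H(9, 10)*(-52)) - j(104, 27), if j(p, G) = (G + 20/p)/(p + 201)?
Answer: 4416303/7930 ≈ 556.91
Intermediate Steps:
H(F, Y) = -(-1 + Y)²/9
j(p, G) = (G + 20/p)/(201 + p)
(89 + H(9, 10)*(-52)) - j(104, 27) = (89 - (-1 + 10)²/9*(-52)) - (20 + 27*104)/(104*(201 + 104)) = (89 - ⅑*9²*(-52)) - (20 + 2808)/(104*305) = (89 - ⅑*81*(-52)) - 2828/(104*305) = (89 - 9*(-52)) - 1*707/7930 = (89 + 468) - 707/7930 = 557 - 707/7930 = 4416303/7930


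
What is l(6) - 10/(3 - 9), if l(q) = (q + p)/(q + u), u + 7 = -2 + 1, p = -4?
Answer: ⅔ ≈ 0.66667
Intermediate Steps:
u = -8 (u = -7 + (-2 + 1) = -7 - 1 = -8)
l(q) = (-4 + q)/(-8 + q) (l(q) = (q - 4)/(q - 8) = (-4 + q)/(-8 + q))
l(6) - 10/(3 - 9) = (-4 + 6)/(-8 + 6) - 10/(3 - 9) = 2/(-2) - 10/(-6) = -½*2 - 10*(-⅙) = -1 + 5/3 = ⅔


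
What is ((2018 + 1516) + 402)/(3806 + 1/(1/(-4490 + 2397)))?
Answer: 1312/571 ≈ 2.2977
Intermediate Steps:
((2018 + 1516) + 402)/(3806 + 1/(1/(-4490 + 2397))) = (3534 + 402)/(3806 + 1/(1/(-2093))) = 3936/(3806 + 1/(-1/2093)) = 3936/(3806 - 2093) = 3936/1713 = 3936*(1/1713) = 1312/571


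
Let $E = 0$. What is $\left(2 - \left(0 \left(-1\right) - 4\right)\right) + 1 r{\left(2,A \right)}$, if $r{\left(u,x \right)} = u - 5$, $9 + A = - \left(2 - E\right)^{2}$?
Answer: $3$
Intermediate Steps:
$A = -13$ ($A = -9 - \left(2 - 0\right)^{2} = -9 - \left(2 + 0\right)^{2} = -9 - 2^{2} = -9 - 4 = -13$)
$r{\left(u,x \right)} = -5 + u$
$\left(2 - \left(0 \left(-1\right) - 4\right)\right) + 1 r{\left(2,A \right)} = \left(2 - \left(0 \left(-1\right) - 4\right)\right) + 1 \left(-5 + 2\right) = \left(2 - \left(0 - 4\right)\right) + 1 \left(-3\right) = \left(2 - -4\right) - 3 = \left(2 + 4\right) - 3 = 6 - 3 = 3$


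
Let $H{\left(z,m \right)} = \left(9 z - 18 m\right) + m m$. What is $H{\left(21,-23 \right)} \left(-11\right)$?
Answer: $-12452$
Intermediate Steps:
$H{\left(z,m \right)} = m^{2} - 18 m + 9 z$ ($H{\left(z,m \right)} = \left(- 18 m + 9 z\right) + m^{2} = m^{2} - 18 m + 9 z$)
$H{\left(21,-23 \right)} \left(-11\right) = \left(\left(-23\right)^{2} - -414 + 9 \cdot 21\right) \left(-11\right) = \left(529 + 414 + 189\right) \left(-11\right) = 1132 \left(-11\right) = -12452$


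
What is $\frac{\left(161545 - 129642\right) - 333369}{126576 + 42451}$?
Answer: $- \frac{301466}{169027} \approx -1.7835$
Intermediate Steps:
$\frac{\left(161545 - 129642\right) - 333369}{126576 + 42451} = \frac{31903 - 333369}{169027} = \left(-301466\right) \frac{1}{169027} = - \frac{301466}{169027}$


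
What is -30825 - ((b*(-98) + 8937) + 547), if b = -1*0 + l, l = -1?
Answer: -40407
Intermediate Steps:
b = -1 (b = -1*0 - 1 = 0 - 1 = -1)
-30825 - ((b*(-98) + 8937) + 547) = -30825 - ((-1*(-98) + 8937) + 547) = -30825 - ((98 + 8937) + 547) = -30825 - (9035 + 547) = -30825 - 1*9582 = -30825 - 9582 = -40407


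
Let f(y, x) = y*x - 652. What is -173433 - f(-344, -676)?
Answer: -405325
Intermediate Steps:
f(y, x) = -652 + x*y (f(y, x) = x*y - 652 = -652 + x*y)
-173433 - f(-344, -676) = -173433 - (-652 - 676*(-344)) = -173433 - (-652 + 232544) = -173433 - 1*231892 = -173433 - 231892 = -405325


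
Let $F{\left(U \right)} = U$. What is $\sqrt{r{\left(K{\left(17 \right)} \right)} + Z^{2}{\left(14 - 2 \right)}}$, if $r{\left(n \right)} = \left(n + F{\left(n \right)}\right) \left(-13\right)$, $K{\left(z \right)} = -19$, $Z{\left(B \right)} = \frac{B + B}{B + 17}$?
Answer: $\frac{\sqrt{416030}}{29} \approx 22.242$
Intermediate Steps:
$Z{\left(B \right)} = \frac{2 B}{17 + B}$
$r{\left(n \right)} = - 26 n$ ($r{\left(n \right)} = \left(n + n\right) \left(-13\right) = 2 n \left(-13\right) = - 26 n$)
$\sqrt{r{\left(K{\left(17 \right)} \right)} + Z^{2}{\left(14 - 2 \right)}} = \sqrt{\left(-26\right) \left(-19\right) + \left(\frac{2 \left(14 - 2\right)}{17 + \left(14 - 2\right)}\right)^{2}} = \sqrt{494 + \left(2 \cdot 12 \frac{1}{17 + 12}\right)^{2}} = \sqrt{494 + \left(2 \cdot 12 \cdot \frac{1}{29}\right)^{2}} = \sqrt{494 + \left(\frac{24}{29}\right)^{2}} = \sqrt{494 + \frac{576}{841}} = \sqrt{\frac{416030}{841}} = \frac{\sqrt{416030}}{29}$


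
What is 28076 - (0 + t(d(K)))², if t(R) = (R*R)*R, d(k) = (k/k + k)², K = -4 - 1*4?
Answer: -13841259125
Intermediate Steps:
K = -8 (K = -4 - 4 = -8)
d(k) = (1 + k)²
t(R) = R³ (t(R) = R²*R = R³)
28076 - (0 + t(d(K)))² = 28076 - (0 + ((1 - 8)²)³)² = 28076 - (0 + ((-7)²)³)² = 28076 - (0 + 49³)² = 28076 - (0 + 117649)² = 28076 - 1*117649² = 28076 - 1*13841287201 = 28076 - 13841287201 = -13841259125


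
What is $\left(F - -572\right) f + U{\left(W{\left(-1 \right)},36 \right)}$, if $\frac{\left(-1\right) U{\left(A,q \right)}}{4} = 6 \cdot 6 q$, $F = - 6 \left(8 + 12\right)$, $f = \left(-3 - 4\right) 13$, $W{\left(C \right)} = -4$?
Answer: $-46316$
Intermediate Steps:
$f = -91$ ($f = \left(-7\right) 13 = -91$)
$F = -120$ ($F = \left(-6\right) 20 = -120$)
$U{\left(A,q \right)} = - 144 q$ ($U{\left(A,q \right)} = - 4 \cdot 6 \cdot 6 q = - 4 \cdot 36 q = - 144 q$)
$\left(F - -572\right) f + U{\left(W{\left(-1 \right)},36 \right)} = \left(-120 - -572\right) \left(-91\right) - 5184 = \left(-120 + 572\right) \left(-91\right) - 5184 = 452 \left(-91\right) - 5184 = -41132 - 5184 = -46316$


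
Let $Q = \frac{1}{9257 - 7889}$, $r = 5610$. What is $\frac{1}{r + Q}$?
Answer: $\frac{1368}{7674481} \approx 0.00017825$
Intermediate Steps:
$Q = \frac{1}{1368} \approx 0.00073099$
$\frac{1}{r + Q} = \frac{1}{5610 + \frac{1}{1368}} = \frac{1}{\frac{7674481}{1368}} = \frac{1368}{7674481}$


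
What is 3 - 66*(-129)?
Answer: 8517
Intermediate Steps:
3 - 66*(-129) = 3 + 8514 = 8517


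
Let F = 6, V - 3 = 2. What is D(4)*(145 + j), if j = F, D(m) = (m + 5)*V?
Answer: 6795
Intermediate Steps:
V = 5 (V = 3 + 2 = 5)
D(m) = 25 + 5*m (D(m) = (m + 5)*5 = (5 + m)*5 = 25 + 5*m)
j = 6
D(4)*(145 + j) = (25 + 5*4)*(145 + 6) = (25 + 20)*151 = 45*151 = 6795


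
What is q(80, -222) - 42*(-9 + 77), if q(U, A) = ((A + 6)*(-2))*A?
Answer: -98760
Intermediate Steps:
q(U, A) = A*(-12 - 2*A) (q(U, A) = ((6 + A)*(-2))*A = (-12 - 2*A)*A = A*(-12 - 2*A))
q(80, -222) - 42*(-9 + 77) = -2*(-222)*(6 - 222) - 42*(-9 + 77) = -2*(-222)*(-216) - 42*68 = -95904 - 1*2856 = -95904 - 2856 = -98760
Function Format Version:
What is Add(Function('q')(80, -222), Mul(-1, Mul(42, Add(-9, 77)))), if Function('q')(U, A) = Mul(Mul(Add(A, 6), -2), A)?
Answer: -98760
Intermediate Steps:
Function('q')(U, A) = Mul(A, Add(-12, Mul(-2, A))) (Function('q')(U, A) = Mul(Mul(Add(6, A), -2), A) = Mul(Add(-12, Mul(-2, A)), A) = Mul(A, Add(-12, Mul(-2, A))))
Add(Function('q')(80, -222), Mul(-1, Mul(42, Add(-9, 77)))) = Add(Mul(-2, -222, Add(6, -222)), Mul(-1, Mul(42, Add(-9, 77)))) = Add(Mul(-2, -222, -216), Mul(-1, Mul(42, 68))) = Add(-95904, Mul(-1, 2856)) = Add(-95904, -2856) = -98760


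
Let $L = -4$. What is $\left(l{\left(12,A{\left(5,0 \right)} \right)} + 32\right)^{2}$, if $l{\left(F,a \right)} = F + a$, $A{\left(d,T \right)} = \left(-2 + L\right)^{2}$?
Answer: $6400$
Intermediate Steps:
$A{\left(d,T \right)} = 36$ ($A{\left(d,T \right)} = \left(-2 - 4\right)^{2} = \left(-6\right)^{2} = 36$)
$\left(l{\left(12,A{\left(5,0 \right)} \right)} + 32\right)^{2} = \left(\left(12 + 36\right) + 32\right)^{2} = \left(48 + 32\right)^{2} = 80^{2} = 6400$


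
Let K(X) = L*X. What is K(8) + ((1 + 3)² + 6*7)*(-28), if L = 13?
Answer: -1520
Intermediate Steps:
K(X) = 13*X
K(8) + ((1 + 3)² + 6*7)*(-28) = 13*8 + ((1 + 3)² + 6*7)*(-28) = 104 + (4² + 42)*(-28) = 104 + (16 + 42)*(-28) = 104 + 58*(-28) = 104 - 1624 = -1520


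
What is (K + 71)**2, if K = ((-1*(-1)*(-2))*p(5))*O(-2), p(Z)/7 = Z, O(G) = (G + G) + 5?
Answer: 1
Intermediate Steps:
O(G) = 5 + 2*G (O(G) = 2*G + 5 = 5 + 2*G)
p(Z) = 7*Z
K = -70 (K = ((-1*(-1)*(-2))*(7*5))*(5 + 2*(-2)) = ((1*(-2))*35)*(5 - 4) = -2*35*1 = -70*1 = -70)
(K + 71)**2 = (-70 + 71)**2 = 1**2 = 1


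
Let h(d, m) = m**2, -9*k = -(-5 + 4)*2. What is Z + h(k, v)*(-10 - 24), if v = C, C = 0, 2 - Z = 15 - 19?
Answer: 6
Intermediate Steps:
Z = 6 (Z = 2 - (15 - 19) = 2 - 1*(-4) = 2 + 4 = 6)
v = 0
k = -2/9 (k = -(-(-5 + 4))*2/9 = -(-1*(-1))*2/9 = -2/9 ≈ -0.22222)
Z + h(k, v)*(-10 - 24) = 6 + 0**2*(-10 - 24) = 6 + 0*(-34) = 6 + 0 = 6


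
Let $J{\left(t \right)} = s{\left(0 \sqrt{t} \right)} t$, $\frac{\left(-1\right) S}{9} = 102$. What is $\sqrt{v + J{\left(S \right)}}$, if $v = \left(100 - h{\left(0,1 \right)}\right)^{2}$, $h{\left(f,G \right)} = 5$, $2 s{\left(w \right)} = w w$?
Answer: $95$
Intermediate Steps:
$S = -918$ ($S = \left(-9\right) 102 = -918$)
$s{\left(w \right)} = \frac{w^{2}}{2}$ ($s{\left(w \right)} = \frac{w w}{2} = \frac{w^{2}}{2}$)
$v = 9025$ ($v = \left(100 - 5\right)^{2} = 95^{2} = 9025$)
$J{\left(t \right)} = 0$ ($J{\left(t \right)} = \frac{\left(0 \sqrt{t}\right)^{2}}{2} t = \frac{0^{2}}{2} t = \frac{1}{2} \cdot 0 t = 0 t = 0$)
$\sqrt{v + J{\left(S \right)}} = \sqrt{9025 + 0} = \sqrt{9025} = 95$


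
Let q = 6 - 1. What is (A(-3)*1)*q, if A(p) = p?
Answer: -15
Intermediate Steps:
q = 5
(A(-3)*1)*q = -3*1*5 = -3*5 = -15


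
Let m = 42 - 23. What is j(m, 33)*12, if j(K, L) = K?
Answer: 228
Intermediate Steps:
m = 19
j(m, 33)*12 = 19*12 = 228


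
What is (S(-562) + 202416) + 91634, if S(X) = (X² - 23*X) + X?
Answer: 622258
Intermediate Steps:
S(X) = X² - 22*X
(S(-562) + 202416) + 91634 = (-562*(-22 - 562) + 202416) + 91634 = (-562*(-584) + 202416) + 91634 = (328208 + 202416) + 91634 = 530624 + 91634 = 622258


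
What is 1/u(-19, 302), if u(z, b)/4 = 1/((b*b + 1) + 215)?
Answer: 22855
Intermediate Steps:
u(z, b) = 4/(216 + b²) (u(z, b) = 4/((b*b + 1) + 215) = 4/((b² + 1) + 215) = 4/((1 + b²) + 215) = 4/(216 + b²))
1/u(-19, 302) = 1/(4/(216 + 302²)) = 1/(4/(216 + 91204)) = 1/(4/91420) = 1/(4*(1/91420)) = 1/(1/22855) = 22855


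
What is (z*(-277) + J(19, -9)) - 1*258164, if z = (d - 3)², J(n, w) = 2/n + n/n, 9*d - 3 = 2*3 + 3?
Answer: -44277430/171 ≈ -2.5893e+5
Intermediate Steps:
d = 4/3 (d = ⅓ + (2*3 + 3)/9 = ⅓ + (6 + 3)/9 = ⅓ + (⅑)*9 = ⅓ + 1 = 4/3 ≈ 1.3333)
J(n, w) = 1 + 2/n (J(n, w) = 2/n + 1 = 1 + 2/n)
z = 25/9 (z = (4/3 - 3)² = (-5/3)² = 25/9 ≈ 2.7778)
(z*(-277) + J(19, -9)) - 1*258164 = ((25/9)*(-277) + (2 + 19)/19) - 1*258164 = (-6925/9 + (1/19)*21) - 258164 = (-6925/9 + 21/19) - 258164 = -131386/171 - 258164 = -44277430/171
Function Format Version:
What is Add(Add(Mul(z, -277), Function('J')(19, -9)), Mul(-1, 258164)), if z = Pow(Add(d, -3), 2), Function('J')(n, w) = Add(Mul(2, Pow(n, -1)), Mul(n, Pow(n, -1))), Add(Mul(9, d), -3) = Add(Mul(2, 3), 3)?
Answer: Rational(-44277430, 171) ≈ -2.5893e+5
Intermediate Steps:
d = Rational(4, 3) (d = Add(Rational(1, 3), Mul(Rational(1, 9), Add(Mul(2, 3), 3))) = Add(Rational(1, 3), Mul(Rational(1, 9), Add(6, 3))) = Add(Rational(1, 3), Mul(Rational(1, 9), 9)) = Add(Rational(1, 3), 1) = Rational(4, 3) ≈ 1.3333)
Function('J')(n, w) = Add(1, Mul(2, Pow(n, -1))) (Function('J')(n, w) = Add(Mul(2, Pow(n, -1)), 1) = Add(1, Mul(2, Pow(n, -1))))
z = Rational(25, 9) (z = Pow(Add(Rational(4, 3), -3), 2) = Pow(Rational(-5, 3), 2) = Rational(25, 9) ≈ 2.7778)
Add(Add(Mul(z, -277), Function('J')(19, -9)), Mul(-1, 258164)) = Add(Add(Mul(Rational(25, 9), -277), Mul(Pow(19, -1), Add(2, 19))), Mul(-1, 258164)) = Add(Add(Rational(-6925, 9), Mul(Rational(1, 19), 21)), -258164) = Add(Add(Rational(-6925, 9), Rational(21, 19)), -258164) = Add(Rational(-131386, 171), -258164) = Rational(-44277430, 171)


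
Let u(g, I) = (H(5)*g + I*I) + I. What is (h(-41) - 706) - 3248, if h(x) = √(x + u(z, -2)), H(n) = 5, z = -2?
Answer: -3954 + 7*I ≈ -3954.0 + 7.0*I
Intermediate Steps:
u(g, I) = I + I² + 5*g (u(g, I) = (5*g + I*I) + I = (5*g + I²) + I = (I² + 5*g) + I = I + I² + 5*g)
h(x) = √(-8 + x) (h(x) = √(x + (-2 + (-2)² + 5*(-2))) = √(x + (-2 + 4 - 10)) = √(x - 8) = √(-8 + x))
(h(-41) - 706) - 3248 = (√(-8 - 41) - 706) - 3248 = (√(-49) - 706) - 3248 = (7*I - 706) - 3248 = (-706 + 7*I) - 3248 = -3954 + 7*I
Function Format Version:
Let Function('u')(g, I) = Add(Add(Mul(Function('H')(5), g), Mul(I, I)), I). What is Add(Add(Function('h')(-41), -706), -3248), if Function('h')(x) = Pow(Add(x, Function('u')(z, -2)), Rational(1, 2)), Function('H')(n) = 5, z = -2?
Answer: Add(-3954, Mul(7, I)) ≈ Add(-3954.0, Mul(7.0000, I))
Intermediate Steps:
Function('u')(g, I) = Add(I, Pow(I, 2), Mul(5, g)) (Function('u')(g, I) = Add(Add(Mul(5, g), Mul(I, I)), I) = Add(Add(Mul(5, g), Pow(I, 2)), I) = Add(Add(Pow(I, 2), Mul(5, g)), I) = Add(I, Pow(I, 2), Mul(5, g)))
Function('h')(x) = Pow(Add(-8, x), Rational(1, 2)) (Function('h')(x) = Pow(Add(x, Add(-2, Pow(-2, 2), Mul(5, -2))), Rational(1, 2)) = Pow(Add(x, Add(-2, 4, -10)), Rational(1, 2)) = Pow(Add(x, -8), Rational(1, 2)) = Pow(Add(-8, x), Rational(1, 2)))
Add(Add(Function('h')(-41), -706), -3248) = Add(Add(Pow(Add(-8, -41), Rational(1, 2)), -706), -3248) = Add(Add(Pow(-49, Rational(1, 2)), -706), -3248) = Add(Add(Mul(7, I), -706), -3248) = Add(Add(-706, Mul(7, I)), -3248) = Add(-3954, Mul(7, I))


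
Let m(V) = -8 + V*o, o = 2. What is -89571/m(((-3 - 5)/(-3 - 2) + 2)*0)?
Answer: 89571/8 ≈ 11196.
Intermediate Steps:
m(V) = -8 + 2*V (m(V) = -8 + V*2 = -8 + 2*V)
-89571/m(((-3 - 5)/(-3 - 2) + 2)*0) = -89571/(-8 + 2*(((-3 - 5)/(-3 - 2) + 2)*0)) = -89571/(-8 + 2*((-8/(-5) + 2)*0)) = -89571/(-8 + 2*((-8*(-⅕) + 2)*0)) = -89571/(-8 + 2*((8/5 + 2)*0)) = -89571/(-8 + 2*((18/5)*0)) = -89571/(-8 + 2*0) = -89571/(-8 + 0) = -89571/(-8) = -89571*(-⅛) = 89571/8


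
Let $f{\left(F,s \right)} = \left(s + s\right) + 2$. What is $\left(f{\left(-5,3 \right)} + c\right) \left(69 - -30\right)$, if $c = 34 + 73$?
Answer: $11385$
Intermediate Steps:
$f{\left(F,s \right)} = 2 + 2 s$ ($f{\left(F,s \right)} = 2 s + 2 = 2 + 2 s$)
$c = 107$
$\left(f{\left(-5,3 \right)} + c\right) \left(69 - -30\right) = \left(\left(2 + 2 \cdot 3\right) + 107\right) \left(69 - -30\right) = \left(\left(2 + 6\right) + 107\right) \left(69 + 30\right) = \left(8 + 107\right) 99 = 115 \cdot 99 = 11385$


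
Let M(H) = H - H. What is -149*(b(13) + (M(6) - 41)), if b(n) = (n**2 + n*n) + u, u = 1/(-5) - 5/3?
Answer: -659623/15 ≈ -43975.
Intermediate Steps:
M(H) = 0
u = -28/15 (u = 1*(-1/5) - 5*1/3 = -1/5 - 5/3 = -28/15 ≈ -1.8667)
b(n) = -28/15 + 2*n**2 (b(n) = (n**2 + n*n) - 28/15 = (n**2 + n**2) - 28/15 = 2*n**2 - 28/15 = -28/15 + 2*n**2)
-149*(b(13) + (M(6) - 41)) = -149*((-28/15 + 2*13**2) + (0 - 41)) = -149*((-28/15 + 2*169) - 41) = -149*((-28/15 + 338) - 41) = -149*(5042/15 - 41) = -149*4427/15 = -659623/15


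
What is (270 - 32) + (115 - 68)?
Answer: 285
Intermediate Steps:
(270 - 32) + (115 - 68) = 238 + 47 = 285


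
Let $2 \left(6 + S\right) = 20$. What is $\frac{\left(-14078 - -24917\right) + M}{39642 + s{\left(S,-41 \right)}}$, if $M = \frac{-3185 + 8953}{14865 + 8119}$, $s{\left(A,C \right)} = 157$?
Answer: $\frac{31141168}{114342527} \approx 0.27235$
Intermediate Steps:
$S = 4$ ($S = -6 + \frac{1}{2} \cdot 20 = -6 + 10 = 4$)
$M = \frac{721}{2873}$ ($M = \frac{5768}{22984} = 5768 \cdot \frac{1}{22984} = \frac{721}{2873} \approx 0.25096$)
$\frac{\left(-14078 - -24917\right) + M}{39642 + s{\left(S,-41 \right)}} = \frac{\left(-14078 - -24917\right) + \frac{721}{2873}}{39642 + 157} = \frac{\left(-14078 + 24917\right) + \frac{721}{2873}}{39799} = \left(10839 + \frac{721}{2873}\right) \frac{1}{39799} = \frac{31141168}{2873} \cdot \frac{1}{39799} = \frac{31141168}{114342527}$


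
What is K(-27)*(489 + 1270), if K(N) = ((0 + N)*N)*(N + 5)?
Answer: -28210842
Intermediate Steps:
K(N) = N²*(5 + N) (K(N) = (N*N)*(5 + N) = N²*(5 + N))
K(-27)*(489 + 1270) = ((-27)²*(5 - 27))*(489 + 1270) = (729*(-22))*1759 = -16038*1759 = -28210842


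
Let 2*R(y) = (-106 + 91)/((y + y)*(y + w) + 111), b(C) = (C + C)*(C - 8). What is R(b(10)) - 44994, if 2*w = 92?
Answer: -629106123/13982 ≈ -44994.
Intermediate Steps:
w = 46 (w = (1/2)*92 = 46)
b(C) = 2*C*(-8 + C) (b(C) = (2*C)*(-8 + C) = 2*C*(-8 + C))
R(y) = -15/(2*(111 + 2*y*(46 + y))) (R(y) = ((-106 + 91)/((y + y)*(y + 46) + 111))/2 = (-15/((2*y)*(46 + y) + 111))/2 = (-15/(2*y*(46 + y) + 111))/2 = (-15/(111 + 2*y*(46 + y)))/2 = -15/(2*(111 + 2*y*(46 + y))))
R(b(10)) - 44994 = -15/(222 + 4*(2*10*(-8 + 10))**2 + 184*(2*10*(-8 + 10))) - 44994 = -15/(222 + 4*(2*10*2)**2 + 184*(2*10*2)) - 44994 = -15/(222 + 4*40**2 + 184*40) - 44994 = -15/(222 + 4*1600 + 7360) - 44994 = -15/(222 + 6400 + 7360) - 44994 = -15/13982 - 44994 = -629106123/13982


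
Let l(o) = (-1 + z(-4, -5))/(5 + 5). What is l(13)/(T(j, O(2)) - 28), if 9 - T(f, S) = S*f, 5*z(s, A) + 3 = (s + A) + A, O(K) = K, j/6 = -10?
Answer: -11/2525 ≈ -0.0043564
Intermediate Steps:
j = -60 (j = 6*(-10) = -60)
z(s, A) = -⅗ + s/5 + 2*A/5 (z(s, A) = -⅗ + ((s + A) + A)/5 = -⅗ + ((A + s) + A)/5 = -⅗ + (s + 2*A)/5 = -⅗ + (s/5 + 2*A/5) = -⅗ + s/5 + 2*A/5)
T(f, S) = 9 - S*f
l(o) = -11/25 (l(o) = (-1 + (-⅗ + (⅕)*(-4) + (⅖)*(-5)))/(5 + 5) = (-1 + (-⅗ - ⅘ - 2))/10 = (-1 - 17/5)*(⅒) = -22/5*⅒ = -11/25)
l(13)/(T(j, O(2)) - 28) = -11/25/((9 - 1*2*(-60)) - 28) = -11/25/((9 + 120) - 28) = -11/25/(129 - 28) = -11/25/101 = (1/101)*(-11/25) = -11/2525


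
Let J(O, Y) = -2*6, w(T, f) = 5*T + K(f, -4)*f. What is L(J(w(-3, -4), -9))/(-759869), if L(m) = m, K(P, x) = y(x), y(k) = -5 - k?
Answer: 12/759869 ≈ 1.5792e-5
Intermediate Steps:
K(P, x) = -5 - x
w(T, f) = -f + 5*T (w(T, f) = 5*T + (-5 - 1*(-4))*f = 5*T + (-5 + 4)*f = 5*T - f = -f + 5*T)
J(O, Y) = -12
L(J(w(-3, -4), -9))/(-759869) = -12/(-759869) = -12*(-1/759869) = 12/759869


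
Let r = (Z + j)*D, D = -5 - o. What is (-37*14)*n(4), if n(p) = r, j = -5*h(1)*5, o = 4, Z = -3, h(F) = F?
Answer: -130536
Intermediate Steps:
D = -9 (D = -5 - 1*4 = -5 - 4 = -9)
j = -25 (j = -5*1*5 = -5*5 = -25)
r = 252 (r = (-3 - 25)*(-9) = -28*(-9) = 252)
n(p) = 252
(-37*14)*n(4) = -37*14*252 = -518*252 = -130536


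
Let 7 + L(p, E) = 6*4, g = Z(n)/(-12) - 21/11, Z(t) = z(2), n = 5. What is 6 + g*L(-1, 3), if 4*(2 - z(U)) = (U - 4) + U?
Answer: -1933/66 ≈ -29.288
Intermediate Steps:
z(U) = 3 - U/2 (z(U) = 2 - ((U - 4) + U)/4 = 2 - ((-4 + U) + U)/4 = 2 - (-4 + 2*U)/4 = 2 + (1 - U/2) = 3 - U/2)
Z(t) = 2 (Z(t) = 3 - 1/2*2 = 3 - 1 = 2)
g = -137/66 (g = 2/(-12) - 21/11 = 2*(-1/12) - 21*1/11 = -1/6 - 21/11 = -137/66 ≈ -2.0758)
L(p, E) = 17 (L(p, E) = -7 + 6*4 = -7 + 24 = 17)
6 + g*L(-1, 3) = 6 - 137/66*17 = 6 - 2329/66 = -1933/66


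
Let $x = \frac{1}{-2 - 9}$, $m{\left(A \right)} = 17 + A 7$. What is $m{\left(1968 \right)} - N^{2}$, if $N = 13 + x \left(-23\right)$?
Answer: $\frac{1641397}{121} \approx 13565.0$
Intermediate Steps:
$m{\left(A \right)} = 17 + 7 A$
$x = - \frac{1}{11}$ ($x = \frac{1}{-11} = - \frac{1}{11} \approx -0.090909$)
$N = \frac{166}{11}$ ($N = 13 - - \frac{23}{11} = 13 + \frac{23}{11} = \frac{166}{11} \approx 15.091$)
$m{\left(1968 \right)} - N^{2} = \left(17 + 7 \cdot 1968\right) - \left(\frac{166}{11}\right)^{2} = \left(17 + 13776\right) - \frac{27556}{121} = 13793 - \frac{27556}{121} = \frac{1641397}{121}$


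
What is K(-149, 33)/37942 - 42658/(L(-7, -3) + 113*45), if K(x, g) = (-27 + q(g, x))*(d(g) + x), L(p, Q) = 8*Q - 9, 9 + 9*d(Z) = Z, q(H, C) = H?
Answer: -405741373/47920746 ≈ -8.4669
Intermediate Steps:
d(Z) = -1 + Z/9
L(p, Q) = -9 + 8*Q
K(x, g) = (-27 + g)*(-1 + x + g/9) (K(x, g) = (-27 + g)*((-1 + g/9) + x) = (-27 + g)*(-1 + x + g/9))
K(-149, 33)/37942 - 42658/(L(-7, -3) + 113*45) = (27 - 27*(-149) - 4*33 + (1/9)*33**2 + 33*(-149))/37942 - 42658/((-9 + 8*(-3)) + 113*45) = (27 + 4023 - 132 + (1/9)*1089 - 4917)*(1/37942) - 42658/((-9 - 24) + 5085) = (27 + 4023 - 132 + 121 - 4917)*(1/37942) - 42658/(-33 + 5085) = -878*1/37942 - 42658/5052 = -439/18971 - 42658*1/5052 = -439/18971 - 21329/2526 = -405741373/47920746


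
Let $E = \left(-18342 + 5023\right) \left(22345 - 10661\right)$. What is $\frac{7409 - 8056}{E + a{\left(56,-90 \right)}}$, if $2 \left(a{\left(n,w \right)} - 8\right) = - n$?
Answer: $\frac{647}{155619216} \approx 4.1576 \cdot 10^{-6}$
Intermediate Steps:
$a{\left(n,w \right)} = 8 - \frac{n}{2}$ ($a{\left(n,w \right)} = 8 + \frac{\left(-1\right) n}{2} = 8 - \frac{n}{2}$)
$E = -155619196$ ($E = \left(-13319\right) 11684 = -155619196$)
$\frac{7409 - 8056}{E + a{\left(56,-90 \right)}} = \frac{7409 - 8056}{-155619196 + \left(8 - 28\right)} = - \frac{647}{-155619196 + \left(8 - 28\right)} = - \frac{647}{-155619196 - 20} = - \frac{647}{-155619216} = \left(-647\right) \left(- \frac{1}{155619216}\right) = \frac{647}{155619216}$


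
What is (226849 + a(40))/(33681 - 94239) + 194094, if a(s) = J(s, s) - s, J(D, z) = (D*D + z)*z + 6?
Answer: 11753652037/60558 ≈ 1.9409e+5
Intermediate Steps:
J(D, z) = 6 + z*(z + D²) (J(D, z) = (D² + z)*z + 6 = (z + D²)*z + 6 = z*(z + D²) + 6 = 6 + z*(z + D²))
a(s) = 6 + s² + s³ - s (a(s) = (6 + s² + s*s²) - s = (6 + s² + s³) - s = 6 + s² + s³ - s)
(226849 + a(40))/(33681 - 94239) + 194094 = (226849 + (6 + 40² + 40³ - 1*40))/(33681 - 94239) + 194094 = (226849 + (6 + 1600 + 64000 - 40))/(-60558) + 194094 = (226849 + 65566)*(-1/60558) + 194094 = 292415*(-1/60558) + 194094 = -292415/60558 + 194094 = 11753652037/60558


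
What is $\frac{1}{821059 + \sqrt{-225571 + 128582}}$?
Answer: $\frac{821059}{674137978470} - \frac{i \sqrt{96989}}{674137978470} \approx 1.2179 \cdot 10^{-6} - 4.6197 \cdot 10^{-10} i$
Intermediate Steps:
$\frac{1}{821059 + \sqrt{-225571 + 128582}} = \frac{1}{821059 + \sqrt{-96989}} = \frac{1}{821059 + i \sqrt{96989}}$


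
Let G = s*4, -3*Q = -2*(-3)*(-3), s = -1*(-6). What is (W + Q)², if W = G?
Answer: 900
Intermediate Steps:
s = 6
Q = 6 (Q = -(-2*(-3))*(-3)/3 = -2*(-3) = -⅓*(-18) = 6)
G = 24 (G = 6*4 = 24)
W = 24
(W + Q)² = (24 + 6)² = 30² = 900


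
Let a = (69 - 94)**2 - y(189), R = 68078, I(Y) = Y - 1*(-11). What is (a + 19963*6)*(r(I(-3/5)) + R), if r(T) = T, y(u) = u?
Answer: 40925894588/5 ≈ 8.1852e+9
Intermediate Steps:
I(Y) = 11 + Y (I(Y) = Y + 11 = 11 + Y)
a = 436 (a = (69 - 94)**2 - 1*189 = (-25)**2 - 189 = 625 - 189 = 436)
(a + 19963*6)*(r(I(-3/5)) + R) = (436 + 19963*6)*((11 - 3/5) + 68078) = (436 + 119778)*((11 - 3*1/5) + 68078) = 120214*((11 - 3/5) + 68078) = 120214*(52/5 + 68078) = 120214*(340442/5) = 40925894588/5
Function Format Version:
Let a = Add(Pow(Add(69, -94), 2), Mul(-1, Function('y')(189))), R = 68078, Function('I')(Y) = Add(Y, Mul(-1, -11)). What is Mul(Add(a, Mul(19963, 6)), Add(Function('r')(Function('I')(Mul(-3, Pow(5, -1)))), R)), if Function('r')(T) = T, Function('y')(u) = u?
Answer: Rational(40925894588, 5) ≈ 8.1852e+9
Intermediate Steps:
Function('I')(Y) = Add(11, Y) (Function('I')(Y) = Add(Y, 11) = Add(11, Y))
a = 436 (a = Add(Pow(Add(69, -94), 2), Mul(-1, 189)) = Add(Pow(-25, 2), -189) = Add(625, -189) = 436)
Mul(Add(a, Mul(19963, 6)), Add(Function('r')(Function('I')(Mul(-3, Pow(5, -1)))), R)) = Mul(Add(436, Mul(19963, 6)), Add(Add(11, Mul(-3, Pow(5, -1))), 68078)) = Mul(Add(436, 119778), Add(Add(11, Mul(-3, Rational(1, 5))), 68078)) = Mul(120214, Add(Add(11, Rational(-3, 5)), 68078)) = Mul(120214, Add(Rational(52, 5), 68078)) = Mul(120214, Rational(340442, 5)) = Rational(40925894588, 5)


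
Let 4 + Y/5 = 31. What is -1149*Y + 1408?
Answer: -153707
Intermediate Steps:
Y = 135 (Y = -20 + 5*31 = -20 + 155 = 135)
-1149*Y + 1408 = -1149*135 + 1408 = -155115 + 1408 = -153707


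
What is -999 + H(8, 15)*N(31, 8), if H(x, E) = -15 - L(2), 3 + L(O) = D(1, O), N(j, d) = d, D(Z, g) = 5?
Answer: -1135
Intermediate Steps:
L(O) = 2 (L(O) = -3 + 5 = 2)
H(x, E) = -17 (H(x, E) = -15 - 1*2 = -15 - 2 = -17)
-999 + H(8, 15)*N(31, 8) = -999 - 17*8 = -999 - 136 = -1135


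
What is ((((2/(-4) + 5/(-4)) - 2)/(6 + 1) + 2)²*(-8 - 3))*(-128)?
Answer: 147928/49 ≈ 3018.9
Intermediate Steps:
((((2/(-4) + 5/(-4)) - 2)/(6 + 1) + 2)²*(-8 - 3))*(-128) = ((((2*(-¼) + 5*(-¼)) - 2)/7 + 2)²*(-11))*(-128) = ((((-½ - 5/4) - 2)*(⅐) + 2)²*(-11))*(-128) = (((-7/4 - 2)*(⅐) + 2)²*(-11))*(-128) = ((-15/4*⅐ + 2)²*(-11))*(-128) = ((-15/28 + 2)²*(-11))*(-128) = ((41/28)²*(-11))*(-128) = ((1681/784)*(-11))*(-128) = -18491/784*(-128) = 147928/49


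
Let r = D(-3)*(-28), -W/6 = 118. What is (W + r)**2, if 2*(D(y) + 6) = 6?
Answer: 389376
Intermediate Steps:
W = -708 (W = -6*118 = -708)
D(y) = -3 (D(y) = -6 + (1/2)*6 = -6 + 3 = -3)
r = 84 (r = -3*(-28) = 84)
(W + r)**2 = (-708 + 84)**2 = (-624)**2 = 389376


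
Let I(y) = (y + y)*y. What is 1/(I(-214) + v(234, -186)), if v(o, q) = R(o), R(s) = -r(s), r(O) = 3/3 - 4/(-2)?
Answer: 1/91589 ≈ 1.0918e-5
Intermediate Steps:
I(y) = 2*y² (I(y) = (2*y)*y = 2*y²)
r(O) = 3 (r(O) = 3*(⅓) - 4*(-½) = 1 + 2 = 3)
R(s) = -3 (R(s) = -1*3 = -3)
v(o, q) = -3
1/(I(-214) + v(234, -186)) = 1/(2*(-214)² - 3) = 1/(2*45796 - 3) = 1/(91592 - 3) = 1/91589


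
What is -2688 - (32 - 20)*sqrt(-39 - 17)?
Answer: -2688 - 24*I*sqrt(14) ≈ -2688.0 - 89.8*I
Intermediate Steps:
-2688 - (32 - 20)*sqrt(-39 - 17) = -2688 - 12*sqrt(-56) = -2688 - 12*2*I*sqrt(14) = -2688 - 24*I*sqrt(14)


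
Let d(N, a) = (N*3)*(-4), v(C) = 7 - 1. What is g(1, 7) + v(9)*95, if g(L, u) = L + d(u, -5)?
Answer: 487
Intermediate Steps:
v(C) = 6
d(N, a) = -12*N (d(N, a) = (3*N)*(-4) = -12*N)
g(L, u) = L - 12*u
g(1, 7) + v(9)*95 = (1 - 12*7) + 6*95 = (1 - 84) + 570 = -83 + 570 = 487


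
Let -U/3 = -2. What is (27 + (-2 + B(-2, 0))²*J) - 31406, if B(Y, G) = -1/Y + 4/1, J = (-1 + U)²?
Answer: -124891/4 ≈ -31223.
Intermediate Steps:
U = 6 (U = -3*(-2) = 6)
J = 25 (J = (-1 + 6)² = 5² = 25)
B(Y, G) = 4 - 1/Y (B(Y, G) = -1/Y + 4*1 = -1/Y + 4 = 4 - 1/Y)
(27 + (-2 + B(-2, 0))²*J) - 31406 = (27 + (-2 + (4 - 1/(-2)))²*25) - 31406 = (27 + (-2 + (4 - 1*(-½)))²*25) - 31406 = (27 + (-2 + (4 + ½))²*25) - 31406 = (27 + (-2 + 9/2)²*25) - 31406 = (27 + (5/2)²*25) - 31406 = (27 + (25/4)*25) - 31406 = (27 + 625/4) - 31406 = 733/4 - 31406 = -124891/4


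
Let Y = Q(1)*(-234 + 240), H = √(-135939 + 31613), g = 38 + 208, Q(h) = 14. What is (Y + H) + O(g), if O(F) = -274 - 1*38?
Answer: -228 + I*√104326 ≈ -228.0 + 323.0*I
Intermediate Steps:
g = 246
H = I*√104326 (H = √(-104326) = I*√104326 ≈ 323.0*I)
Y = 84 (Y = 14*(-234 + 240) = 14*6 = 84)
O(F) = -312 (O(F) = -274 - 38 = -312)
(Y + H) + O(g) = (84 + I*√104326) - 312 = -228 + I*√104326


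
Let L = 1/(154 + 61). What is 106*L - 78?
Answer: -16664/215 ≈ -77.507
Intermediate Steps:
L = 1/215 ≈ 0.0046512
106*L - 78 = 106*(1/215) - 78 = 106/215 - 78 = -16664/215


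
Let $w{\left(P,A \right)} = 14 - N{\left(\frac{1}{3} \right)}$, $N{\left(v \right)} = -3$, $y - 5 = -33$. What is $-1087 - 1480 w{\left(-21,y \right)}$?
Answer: $-26247$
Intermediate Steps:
$y = -28$ ($y = 5 - 33 = -28$)
$w{\left(P,A \right)} = 17$ ($w{\left(P,A \right)} = 14 - -3 = 14 + 3 = 17$)
$-1087 - 1480 w{\left(-21,y \right)} = -1087 - 25160 = -26247$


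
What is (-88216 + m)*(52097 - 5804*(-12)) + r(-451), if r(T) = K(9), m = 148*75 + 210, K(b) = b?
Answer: -9362920961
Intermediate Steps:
m = 11310 (m = 11100 + 210 = 11310)
r(T) = 9
(-88216 + m)*(52097 - 5804*(-12)) + r(-451) = (-88216 + 11310)*(52097 - 5804*(-12)) + 9 = -76906*(52097 + 69648) + 9 = -76906*121745 + 9 = -9362920970 + 9 = -9362920961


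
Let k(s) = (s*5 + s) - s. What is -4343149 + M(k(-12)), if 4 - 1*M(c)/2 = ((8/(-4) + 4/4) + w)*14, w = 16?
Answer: -4343561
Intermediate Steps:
k(s) = 5*s (k(s) = (5*s + s) - s = 6*s - s = 5*s)
M(c) = -412 (M(c) = 8 - 2*((8/(-4) + 4/4) + 16)*14 = 8 - 2*((8*(-¼) + 4*(¼)) + 16)*14 = 8 - 2*((-2 + 1) + 16)*14 = 8 - 2*(-1 + 16)*14 = 8 - 30*14 = 8 - 2*210 = 8 - 420 = -412)
-4343149 + M(k(-12)) = -4343149 - 412 = -4343561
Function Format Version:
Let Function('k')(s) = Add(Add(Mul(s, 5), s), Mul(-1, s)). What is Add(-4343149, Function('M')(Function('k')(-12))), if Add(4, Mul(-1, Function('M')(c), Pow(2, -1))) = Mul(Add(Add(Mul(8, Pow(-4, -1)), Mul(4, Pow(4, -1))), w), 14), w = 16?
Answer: -4343561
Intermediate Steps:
Function('k')(s) = Mul(5, s) (Function('k')(s) = Add(Add(Mul(5, s), s), Mul(-1, s)) = Add(Mul(6, s), Mul(-1, s)) = Mul(5, s))
Function('M')(c) = -412 (Function('M')(c) = Add(8, Mul(-2, Mul(Add(Add(Mul(8, Pow(-4, -1)), Mul(4, Pow(4, -1))), 16), 14))) = Add(8, Mul(-2, Mul(Add(Add(Mul(8, Rational(-1, 4)), Mul(4, Rational(1, 4))), 16), 14))) = Add(8, Mul(-2, Mul(Add(Add(-2, 1), 16), 14))) = Add(8, Mul(-2, Mul(Add(-1, 16), 14))) = Add(8, Mul(-2, Mul(15, 14))) = Add(8, Mul(-2, 210)) = Add(8, -420) = -412)
Add(-4343149, Function('M')(Function('k')(-12))) = Add(-4343149, -412) = -4343561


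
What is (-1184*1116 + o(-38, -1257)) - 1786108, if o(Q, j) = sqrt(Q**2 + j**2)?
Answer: -3107452 + sqrt(1581493) ≈ -3.1062e+6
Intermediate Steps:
(-1184*1116 + o(-38, -1257)) - 1786108 = (-1184*1116 + sqrt((-38)**2 + (-1257)**2)) - 1786108 = (-1321344 + sqrt(1444 + 1580049)) - 1786108 = (-1321344 + sqrt(1581493)) - 1786108 = -3107452 + sqrt(1581493)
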